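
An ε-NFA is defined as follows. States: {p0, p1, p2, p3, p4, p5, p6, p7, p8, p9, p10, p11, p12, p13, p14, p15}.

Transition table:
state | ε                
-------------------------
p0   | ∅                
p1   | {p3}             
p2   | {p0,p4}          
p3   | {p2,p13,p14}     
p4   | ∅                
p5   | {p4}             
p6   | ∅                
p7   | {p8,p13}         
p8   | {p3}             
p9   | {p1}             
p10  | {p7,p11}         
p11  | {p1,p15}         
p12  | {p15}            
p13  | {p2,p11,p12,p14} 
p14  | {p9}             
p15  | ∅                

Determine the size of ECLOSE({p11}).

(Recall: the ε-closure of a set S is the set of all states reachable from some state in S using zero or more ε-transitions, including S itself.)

Start with {p11}.
From p11 via ε: add p1, p15.
From p1 via ε: add p3.
From p3 via ε: add p2, p13, p14.
From p2 via ε: add p0, p4.
From p13 via ε: add p12.
From p14 via ε: add p9.
ε-closure = {p0, p1, p2, p3, p4, p9, p11, p12, p13, p14, p15}, which has 11 states.

11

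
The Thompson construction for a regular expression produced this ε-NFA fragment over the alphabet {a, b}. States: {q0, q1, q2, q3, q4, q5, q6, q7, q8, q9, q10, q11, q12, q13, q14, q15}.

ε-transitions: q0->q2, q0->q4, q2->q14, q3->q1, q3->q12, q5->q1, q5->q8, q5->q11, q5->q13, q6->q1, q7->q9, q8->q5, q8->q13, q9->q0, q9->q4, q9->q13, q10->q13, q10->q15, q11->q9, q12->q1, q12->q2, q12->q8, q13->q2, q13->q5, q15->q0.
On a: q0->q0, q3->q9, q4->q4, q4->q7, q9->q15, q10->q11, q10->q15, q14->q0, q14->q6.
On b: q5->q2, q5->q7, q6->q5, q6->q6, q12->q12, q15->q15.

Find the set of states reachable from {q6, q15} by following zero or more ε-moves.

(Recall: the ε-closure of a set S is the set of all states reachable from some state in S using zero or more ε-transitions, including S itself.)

{q0, q1, q2, q4, q6, q14, q15}

Start with {q6, q15}.
From q6 via ε: add q1.
From q15 via ε: add q0.
From q0 via ε: add q2, q4.
From q2 via ε: add q14.
No new states can be added; the closed set is {q0, q1, q2, q4, q6, q14, q15}.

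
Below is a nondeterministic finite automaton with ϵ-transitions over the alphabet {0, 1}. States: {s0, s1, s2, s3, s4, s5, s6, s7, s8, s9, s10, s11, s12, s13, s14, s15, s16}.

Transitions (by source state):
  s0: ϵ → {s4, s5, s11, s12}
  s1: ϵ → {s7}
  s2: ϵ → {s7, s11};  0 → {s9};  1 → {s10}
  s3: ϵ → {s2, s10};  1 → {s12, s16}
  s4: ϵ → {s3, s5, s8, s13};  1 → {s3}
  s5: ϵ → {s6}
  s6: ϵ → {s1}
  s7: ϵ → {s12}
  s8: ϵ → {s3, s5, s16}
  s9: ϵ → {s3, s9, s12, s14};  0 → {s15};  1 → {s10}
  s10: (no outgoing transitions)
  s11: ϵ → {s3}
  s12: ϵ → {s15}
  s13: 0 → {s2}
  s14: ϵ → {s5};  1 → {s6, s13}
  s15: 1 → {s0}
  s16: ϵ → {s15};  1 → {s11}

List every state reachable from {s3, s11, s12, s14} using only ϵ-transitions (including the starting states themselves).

Start with {s3, s11, s12, s14}.
From s3 via ϵ: add s2, s10.
From s12 via ϵ: add s15.
From s14 via ϵ: add s5.
From s2 via ϵ: add s7.
From s5 via ϵ: add s6.
From s6 via ϵ: add s1.
No new states can be added; the closed set is {s1, s2, s3, s5, s6, s7, s10, s11, s12, s14, s15}.

{s1, s2, s3, s5, s6, s7, s10, s11, s12, s14, s15}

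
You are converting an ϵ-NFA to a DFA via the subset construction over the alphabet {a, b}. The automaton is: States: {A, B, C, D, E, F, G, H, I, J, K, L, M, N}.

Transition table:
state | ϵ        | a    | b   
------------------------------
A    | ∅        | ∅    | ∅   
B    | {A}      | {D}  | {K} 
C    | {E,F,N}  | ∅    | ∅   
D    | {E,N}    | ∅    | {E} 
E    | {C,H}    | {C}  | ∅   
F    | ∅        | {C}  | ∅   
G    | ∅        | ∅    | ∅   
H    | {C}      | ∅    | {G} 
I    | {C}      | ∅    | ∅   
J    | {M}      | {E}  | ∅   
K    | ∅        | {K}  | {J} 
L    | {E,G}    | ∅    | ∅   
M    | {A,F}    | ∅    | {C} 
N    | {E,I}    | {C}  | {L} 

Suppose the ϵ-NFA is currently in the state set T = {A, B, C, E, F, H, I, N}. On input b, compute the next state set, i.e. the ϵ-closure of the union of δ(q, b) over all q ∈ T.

{C, E, F, G, H, I, K, L, N}

B on b → {K}.
H on b → {G}.
N on b → {L}.
No b-transition from A, C, E, F, I.
Union after reading b: {G, K, L}.
Now take the ϵ-closure:
From L via ϵ: add E.
From E via ϵ: add C, H.
From C via ϵ: add F, N.
From N via ϵ: add I.
No new states can be added; the closed set is {C, E, F, G, H, I, K, L, N}.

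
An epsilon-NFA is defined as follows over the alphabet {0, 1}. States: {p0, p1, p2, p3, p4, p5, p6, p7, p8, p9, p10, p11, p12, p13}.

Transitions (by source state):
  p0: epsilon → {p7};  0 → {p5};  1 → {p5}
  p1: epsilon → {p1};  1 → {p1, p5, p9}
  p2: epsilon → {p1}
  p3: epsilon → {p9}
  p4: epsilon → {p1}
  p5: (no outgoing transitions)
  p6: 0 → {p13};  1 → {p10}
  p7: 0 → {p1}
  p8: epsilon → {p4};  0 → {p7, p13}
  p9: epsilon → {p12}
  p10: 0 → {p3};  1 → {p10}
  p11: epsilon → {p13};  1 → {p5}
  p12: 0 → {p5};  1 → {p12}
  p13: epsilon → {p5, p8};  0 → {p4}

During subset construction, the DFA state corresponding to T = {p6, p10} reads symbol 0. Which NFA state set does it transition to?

p6 on 0 → {p13}.
p10 on 0 → {p3}.
Union after reading 0: {p3, p13}.
Now take the epsilon-closure:
From p3 via epsilon: add p9.
From p13 via epsilon: add p5, p8.
From p8 via epsilon: add p4.
From p9 via epsilon: add p12.
From p4 via epsilon: add p1.
No new states can be added; the closed set is {p1, p3, p4, p5, p8, p9, p12, p13}.

{p1, p3, p4, p5, p8, p9, p12, p13}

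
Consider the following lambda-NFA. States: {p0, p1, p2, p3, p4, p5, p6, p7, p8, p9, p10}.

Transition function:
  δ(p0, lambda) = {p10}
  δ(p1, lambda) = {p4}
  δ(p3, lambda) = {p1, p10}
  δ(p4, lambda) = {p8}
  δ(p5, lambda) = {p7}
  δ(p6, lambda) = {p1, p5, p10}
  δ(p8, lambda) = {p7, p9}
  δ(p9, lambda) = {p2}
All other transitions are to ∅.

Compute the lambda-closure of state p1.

{p1, p2, p4, p7, p8, p9}

Start with {p1}.
From p1 via lambda: add p4.
From p4 via lambda: add p8.
From p8 via lambda: add p7, p9.
From p9 via lambda: add p2.
No new states can be added; the closed set is {p1, p2, p4, p7, p8, p9}.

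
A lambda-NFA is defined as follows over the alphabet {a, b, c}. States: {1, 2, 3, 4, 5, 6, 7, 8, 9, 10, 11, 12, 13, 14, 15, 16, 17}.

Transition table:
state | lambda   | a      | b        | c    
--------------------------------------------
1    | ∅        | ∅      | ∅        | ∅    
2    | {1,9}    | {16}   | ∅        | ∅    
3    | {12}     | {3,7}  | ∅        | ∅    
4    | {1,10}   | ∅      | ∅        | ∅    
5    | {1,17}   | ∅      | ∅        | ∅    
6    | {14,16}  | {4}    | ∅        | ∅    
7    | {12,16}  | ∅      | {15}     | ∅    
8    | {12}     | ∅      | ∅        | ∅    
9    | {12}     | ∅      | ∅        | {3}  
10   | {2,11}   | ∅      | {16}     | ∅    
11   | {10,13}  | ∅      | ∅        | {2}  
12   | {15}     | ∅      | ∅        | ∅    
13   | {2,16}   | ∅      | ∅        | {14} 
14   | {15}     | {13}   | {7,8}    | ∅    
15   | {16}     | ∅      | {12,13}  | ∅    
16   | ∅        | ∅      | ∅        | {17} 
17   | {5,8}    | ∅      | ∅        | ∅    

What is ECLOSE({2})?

{1, 2, 9, 12, 15, 16}

Start with {2}.
From 2 via lambda: add 1, 9.
From 9 via lambda: add 12.
From 12 via lambda: add 15.
From 15 via lambda: add 16.
No new states can be added; the closed set is {1, 2, 9, 12, 15, 16}.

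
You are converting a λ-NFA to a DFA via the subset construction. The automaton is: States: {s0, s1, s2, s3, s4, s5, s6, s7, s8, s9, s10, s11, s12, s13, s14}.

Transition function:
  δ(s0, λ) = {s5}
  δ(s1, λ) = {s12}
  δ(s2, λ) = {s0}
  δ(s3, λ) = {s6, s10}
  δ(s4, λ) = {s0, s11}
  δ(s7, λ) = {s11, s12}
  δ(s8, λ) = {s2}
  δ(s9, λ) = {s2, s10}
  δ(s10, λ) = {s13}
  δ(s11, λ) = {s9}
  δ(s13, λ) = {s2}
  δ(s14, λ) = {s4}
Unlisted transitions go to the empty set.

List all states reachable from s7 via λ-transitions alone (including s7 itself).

{s0, s2, s5, s7, s9, s10, s11, s12, s13}

Start with {s7}.
From s7 via λ: add s11, s12.
From s11 via λ: add s9.
From s9 via λ: add s2, s10.
From s2 via λ: add s0.
From s10 via λ: add s13.
From s0 via λ: add s5.
No new states can be added; the closed set is {s0, s2, s5, s7, s9, s10, s11, s12, s13}.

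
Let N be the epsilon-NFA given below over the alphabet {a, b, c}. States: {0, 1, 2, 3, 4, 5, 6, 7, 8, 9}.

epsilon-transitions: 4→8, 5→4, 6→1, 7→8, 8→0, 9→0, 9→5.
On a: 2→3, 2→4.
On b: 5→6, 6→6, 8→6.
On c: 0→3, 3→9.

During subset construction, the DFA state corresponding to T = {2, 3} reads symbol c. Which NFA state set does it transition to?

3 on c → {9}.
No c-transition from 2.
Union after reading c: {9}.
Now take the epsilon-closure:
From 9 via epsilon: add 0, 5.
From 5 via epsilon: add 4.
From 4 via epsilon: add 8.
No new states can be added; the closed set is {0, 4, 5, 8, 9}.

{0, 4, 5, 8, 9}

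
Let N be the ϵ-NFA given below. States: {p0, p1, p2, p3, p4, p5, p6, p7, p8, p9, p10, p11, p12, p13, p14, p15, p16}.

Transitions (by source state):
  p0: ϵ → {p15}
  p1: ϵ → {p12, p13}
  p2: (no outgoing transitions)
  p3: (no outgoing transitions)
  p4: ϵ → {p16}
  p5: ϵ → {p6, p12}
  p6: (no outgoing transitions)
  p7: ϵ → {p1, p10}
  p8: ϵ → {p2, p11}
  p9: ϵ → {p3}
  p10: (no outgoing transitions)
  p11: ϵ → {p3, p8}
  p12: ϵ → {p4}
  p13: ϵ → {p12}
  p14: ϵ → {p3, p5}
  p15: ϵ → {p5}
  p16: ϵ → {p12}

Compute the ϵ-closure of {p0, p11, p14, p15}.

Start with {p0, p11, p14, p15}.
From p11 via ϵ: add p3, p8.
From p14 via ϵ: add p5.
From p5 via ϵ: add p6, p12.
From p8 via ϵ: add p2.
From p12 via ϵ: add p4.
From p4 via ϵ: add p16.
No new states can be added; the closed set is {p0, p2, p3, p4, p5, p6, p8, p11, p12, p14, p15, p16}.

{p0, p2, p3, p4, p5, p6, p8, p11, p12, p14, p15, p16}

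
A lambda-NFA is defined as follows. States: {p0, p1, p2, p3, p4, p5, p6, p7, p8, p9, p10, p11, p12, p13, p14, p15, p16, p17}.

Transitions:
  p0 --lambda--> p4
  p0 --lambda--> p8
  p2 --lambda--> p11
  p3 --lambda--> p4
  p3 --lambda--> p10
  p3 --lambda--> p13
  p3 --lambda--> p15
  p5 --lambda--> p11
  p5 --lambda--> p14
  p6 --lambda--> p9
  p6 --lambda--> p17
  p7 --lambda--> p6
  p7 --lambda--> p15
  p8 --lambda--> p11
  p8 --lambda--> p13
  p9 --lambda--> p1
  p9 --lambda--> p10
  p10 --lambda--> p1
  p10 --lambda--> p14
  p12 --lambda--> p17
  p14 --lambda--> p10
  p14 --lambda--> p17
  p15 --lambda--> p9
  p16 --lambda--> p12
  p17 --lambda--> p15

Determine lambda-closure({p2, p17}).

Start with {p2, p17}.
From p2 via lambda: add p11.
From p17 via lambda: add p15.
From p15 via lambda: add p9.
From p9 via lambda: add p1, p10.
From p10 via lambda: add p14.
No new states can be added; the closed set is {p1, p2, p9, p10, p11, p14, p15, p17}.

{p1, p2, p9, p10, p11, p14, p15, p17}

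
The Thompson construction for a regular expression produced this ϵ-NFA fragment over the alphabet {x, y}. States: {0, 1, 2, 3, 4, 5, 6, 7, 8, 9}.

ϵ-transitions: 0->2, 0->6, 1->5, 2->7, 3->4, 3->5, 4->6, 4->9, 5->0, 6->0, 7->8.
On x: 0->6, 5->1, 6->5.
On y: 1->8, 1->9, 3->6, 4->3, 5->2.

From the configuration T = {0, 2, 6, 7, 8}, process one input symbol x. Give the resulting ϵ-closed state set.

{0, 2, 5, 6, 7, 8}

0 on x → {6}.
6 on x → {5}.
No x-transition from 2, 7, 8.
Union after reading x: {5, 6}.
Now take the ϵ-closure:
From 5 via ϵ: add 0.
From 0 via ϵ: add 2.
From 2 via ϵ: add 7.
From 7 via ϵ: add 8.
No new states can be added; the closed set is {0, 2, 5, 6, 7, 8}.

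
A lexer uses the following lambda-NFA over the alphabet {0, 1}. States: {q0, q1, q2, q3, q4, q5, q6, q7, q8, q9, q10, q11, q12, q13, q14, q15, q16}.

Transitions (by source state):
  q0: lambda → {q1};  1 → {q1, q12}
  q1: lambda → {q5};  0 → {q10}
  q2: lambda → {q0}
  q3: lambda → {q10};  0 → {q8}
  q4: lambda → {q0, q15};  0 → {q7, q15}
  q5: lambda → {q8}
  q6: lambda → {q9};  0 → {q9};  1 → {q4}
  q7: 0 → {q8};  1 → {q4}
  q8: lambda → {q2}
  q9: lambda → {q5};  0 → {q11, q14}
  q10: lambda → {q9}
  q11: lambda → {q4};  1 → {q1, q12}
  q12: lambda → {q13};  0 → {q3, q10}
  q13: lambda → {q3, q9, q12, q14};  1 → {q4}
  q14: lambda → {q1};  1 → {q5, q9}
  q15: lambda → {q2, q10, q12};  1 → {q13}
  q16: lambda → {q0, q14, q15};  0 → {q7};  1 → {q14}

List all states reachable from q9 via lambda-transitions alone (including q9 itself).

Start with {q9}.
From q9 via lambda: add q5.
From q5 via lambda: add q8.
From q8 via lambda: add q2.
From q2 via lambda: add q0.
From q0 via lambda: add q1.
No new states can be added; the closed set is {q0, q1, q2, q5, q8, q9}.

{q0, q1, q2, q5, q8, q9}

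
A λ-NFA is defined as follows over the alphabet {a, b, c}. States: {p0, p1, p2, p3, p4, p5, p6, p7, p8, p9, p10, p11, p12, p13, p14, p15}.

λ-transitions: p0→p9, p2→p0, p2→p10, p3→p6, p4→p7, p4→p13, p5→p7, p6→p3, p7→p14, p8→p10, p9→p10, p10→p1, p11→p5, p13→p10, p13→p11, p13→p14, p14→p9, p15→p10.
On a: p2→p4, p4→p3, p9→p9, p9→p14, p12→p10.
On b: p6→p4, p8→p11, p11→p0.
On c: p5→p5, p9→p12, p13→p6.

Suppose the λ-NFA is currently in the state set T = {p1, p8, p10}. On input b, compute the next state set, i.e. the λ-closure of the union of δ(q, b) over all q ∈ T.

{p1, p5, p7, p9, p10, p11, p14}

p8 on b → {p11}.
No b-transition from p1, p10.
Union after reading b: {p11}.
Now take the λ-closure:
From p11 via λ: add p5.
From p5 via λ: add p7.
From p7 via λ: add p14.
From p14 via λ: add p9.
From p9 via λ: add p10.
From p10 via λ: add p1.
No new states can be added; the closed set is {p1, p5, p7, p9, p10, p11, p14}.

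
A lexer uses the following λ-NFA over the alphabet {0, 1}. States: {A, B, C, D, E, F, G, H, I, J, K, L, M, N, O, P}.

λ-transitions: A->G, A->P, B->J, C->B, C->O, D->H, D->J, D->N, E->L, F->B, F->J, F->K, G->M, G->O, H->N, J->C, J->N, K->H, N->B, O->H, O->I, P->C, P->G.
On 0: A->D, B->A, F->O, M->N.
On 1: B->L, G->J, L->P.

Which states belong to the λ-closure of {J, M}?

Start with {J, M}.
From J via λ: add C, N.
From C via λ: add B, O.
From O via λ: add H, I.
No new states can be added; the closed set is {B, C, H, I, J, M, N, O}.

{B, C, H, I, J, M, N, O}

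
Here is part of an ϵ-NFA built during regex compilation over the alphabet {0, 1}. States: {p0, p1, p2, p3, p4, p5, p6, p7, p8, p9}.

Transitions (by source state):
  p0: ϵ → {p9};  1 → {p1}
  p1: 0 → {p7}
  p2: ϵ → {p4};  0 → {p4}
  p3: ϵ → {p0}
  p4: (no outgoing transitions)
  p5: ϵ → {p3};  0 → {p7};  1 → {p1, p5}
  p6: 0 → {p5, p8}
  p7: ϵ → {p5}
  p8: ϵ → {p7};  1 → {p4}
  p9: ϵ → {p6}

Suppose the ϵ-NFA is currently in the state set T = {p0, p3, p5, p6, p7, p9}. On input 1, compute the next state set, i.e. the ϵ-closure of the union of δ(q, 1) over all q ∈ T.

p0 on 1 → {p1}.
p5 on 1 → {p1, p5}.
No 1-transition from p3, p6, p7, p9.
Union after reading 1: {p1, p5}.
Now take the ϵ-closure:
From p5 via ϵ: add p3.
From p3 via ϵ: add p0.
From p0 via ϵ: add p9.
From p9 via ϵ: add p6.
No new states can be added; the closed set is {p0, p1, p3, p5, p6, p9}.

{p0, p1, p3, p5, p6, p9}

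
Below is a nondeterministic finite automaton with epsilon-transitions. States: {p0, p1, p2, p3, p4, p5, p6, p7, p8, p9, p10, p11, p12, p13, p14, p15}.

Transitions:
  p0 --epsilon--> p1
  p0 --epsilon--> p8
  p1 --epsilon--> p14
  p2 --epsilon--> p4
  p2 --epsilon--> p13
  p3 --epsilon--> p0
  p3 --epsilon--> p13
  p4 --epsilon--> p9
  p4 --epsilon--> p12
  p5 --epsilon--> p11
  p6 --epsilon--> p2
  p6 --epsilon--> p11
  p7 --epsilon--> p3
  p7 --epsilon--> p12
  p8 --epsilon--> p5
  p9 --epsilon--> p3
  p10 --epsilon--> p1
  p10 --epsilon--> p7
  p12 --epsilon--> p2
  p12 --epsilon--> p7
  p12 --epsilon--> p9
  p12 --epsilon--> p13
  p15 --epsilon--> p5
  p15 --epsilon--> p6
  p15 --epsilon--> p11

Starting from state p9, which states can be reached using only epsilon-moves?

Start with {p9}.
From p9 via epsilon: add p3.
From p3 via epsilon: add p0, p13.
From p0 via epsilon: add p1, p8.
From p1 via epsilon: add p14.
From p8 via epsilon: add p5.
From p5 via epsilon: add p11.
No new states can be added; the closed set is {p0, p1, p3, p5, p8, p9, p11, p13, p14}.

{p0, p1, p3, p5, p8, p9, p11, p13, p14}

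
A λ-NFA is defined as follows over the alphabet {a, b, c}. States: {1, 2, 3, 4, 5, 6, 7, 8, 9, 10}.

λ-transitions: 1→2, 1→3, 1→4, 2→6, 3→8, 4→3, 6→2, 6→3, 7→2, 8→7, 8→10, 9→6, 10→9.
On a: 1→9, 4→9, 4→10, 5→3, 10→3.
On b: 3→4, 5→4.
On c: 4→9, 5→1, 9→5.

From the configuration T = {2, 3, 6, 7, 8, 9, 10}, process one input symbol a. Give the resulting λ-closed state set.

{2, 3, 6, 7, 8, 9, 10}

10 on a → {3}.
No a-transition from 2, 3, 6, 7, 8, 9.
Union after reading a: {3}.
Now take the λ-closure:
From 3 via λ: add 8.
From 8 via λ: add 7, 10.
From 7 via λ: add 2.
From 10 via λ: add 9.
From 2 via λ: add 6.
No new states can be added; the closed set is {2, 3, 6, 7, 8, 9, 10}.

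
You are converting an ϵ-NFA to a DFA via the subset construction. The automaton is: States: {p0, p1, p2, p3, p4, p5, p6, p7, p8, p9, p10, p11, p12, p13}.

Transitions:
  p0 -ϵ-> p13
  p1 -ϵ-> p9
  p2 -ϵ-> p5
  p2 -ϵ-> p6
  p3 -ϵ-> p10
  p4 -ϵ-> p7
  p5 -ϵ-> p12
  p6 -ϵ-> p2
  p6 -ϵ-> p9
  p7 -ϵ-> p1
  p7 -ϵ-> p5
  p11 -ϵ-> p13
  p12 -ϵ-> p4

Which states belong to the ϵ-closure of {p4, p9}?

Start with {p4, p9}.
From p4 via ϵ: add p7.
From p7 via ϵ: add p1, p5.
From p5 via ϵ: add p12.
No new states can be added; the closed set is {p1, p4, p5, p7, p9, p12}.

{p1, p4, p5, p7, p9, p12}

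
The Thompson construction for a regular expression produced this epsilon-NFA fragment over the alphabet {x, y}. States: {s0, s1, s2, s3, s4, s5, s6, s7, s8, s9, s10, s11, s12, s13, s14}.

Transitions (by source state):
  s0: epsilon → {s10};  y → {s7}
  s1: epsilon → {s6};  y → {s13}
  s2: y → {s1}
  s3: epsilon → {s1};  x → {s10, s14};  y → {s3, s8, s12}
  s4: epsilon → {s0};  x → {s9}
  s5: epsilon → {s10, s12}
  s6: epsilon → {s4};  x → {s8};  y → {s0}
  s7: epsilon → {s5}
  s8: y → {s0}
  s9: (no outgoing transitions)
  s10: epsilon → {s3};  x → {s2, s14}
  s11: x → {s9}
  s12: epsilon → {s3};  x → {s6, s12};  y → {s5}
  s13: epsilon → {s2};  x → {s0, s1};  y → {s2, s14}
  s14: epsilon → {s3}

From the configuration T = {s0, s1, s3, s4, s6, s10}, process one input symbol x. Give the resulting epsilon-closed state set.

s3 on x → {s10, s14}.
s4 on x → {s9}.
s6 on x → {s8}.
s10 on x → {s2, s14}.
No x-transition from s0, s1.
Union after reading x: {s2, s8, s9, s10, s14}.
Now take the epsilon-closure:
From s10 via epsilon: add s3.
From s3 via epsilon: add s1.
From s1 via epsilon: add s6.
From s6 via epsilon: add s4.
From s4 via epsilon: add s0.
No new states can be added; the closed set is {s0, s1, s2, s3, s4, s6, s8, s9, s10, s14}.

{s0, s1, s2, s3, s4, s6, s8, s9, s10, s14}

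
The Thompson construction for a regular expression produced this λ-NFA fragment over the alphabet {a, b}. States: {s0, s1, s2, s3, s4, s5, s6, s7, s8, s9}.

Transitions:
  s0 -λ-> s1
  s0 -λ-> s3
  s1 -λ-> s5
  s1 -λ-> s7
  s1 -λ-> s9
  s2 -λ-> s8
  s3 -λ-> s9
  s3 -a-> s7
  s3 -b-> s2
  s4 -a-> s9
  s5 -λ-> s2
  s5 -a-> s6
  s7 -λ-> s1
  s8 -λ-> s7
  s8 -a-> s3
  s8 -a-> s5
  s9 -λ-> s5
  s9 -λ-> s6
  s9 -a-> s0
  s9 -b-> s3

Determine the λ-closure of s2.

{s1, s2, s5, s6, s7, s8, s9}

Start with {s2}.
From s2 via λ: add s8.
From s8 via λ: add s7.
From s7 via λ: add s1.
From s1 via λ: add s5, s9.
From s9 via λ: add s6.
No new states can be added; the closed set is {s1, s2, s5, s6, s7, s8, s9}.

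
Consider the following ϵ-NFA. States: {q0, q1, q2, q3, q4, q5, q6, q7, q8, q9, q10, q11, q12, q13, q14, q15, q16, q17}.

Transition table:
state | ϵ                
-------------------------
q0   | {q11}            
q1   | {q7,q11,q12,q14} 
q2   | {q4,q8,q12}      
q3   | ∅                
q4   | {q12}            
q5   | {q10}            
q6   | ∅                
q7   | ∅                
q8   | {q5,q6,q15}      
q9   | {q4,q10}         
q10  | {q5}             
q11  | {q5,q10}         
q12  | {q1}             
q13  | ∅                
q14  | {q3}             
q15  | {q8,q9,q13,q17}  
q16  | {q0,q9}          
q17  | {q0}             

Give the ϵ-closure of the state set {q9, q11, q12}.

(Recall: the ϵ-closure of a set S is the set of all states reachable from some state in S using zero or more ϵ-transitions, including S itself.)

Start with {q9, q11, q12}.
From q9 via ϵ: add q4, q10.
From q11 via ϵ: add q5.
From q12 via ϵ: add q1.
From q1 via ϵ: add q7, q14.
From q14 via ϵ: add q3.
No new states can be added; the closed set is {q1, q3, q4, q5, q7, q9, q10, q11, q12, q14}.

{q1, q3, q4, q5, q7, q9, q10, q11, q12, q14}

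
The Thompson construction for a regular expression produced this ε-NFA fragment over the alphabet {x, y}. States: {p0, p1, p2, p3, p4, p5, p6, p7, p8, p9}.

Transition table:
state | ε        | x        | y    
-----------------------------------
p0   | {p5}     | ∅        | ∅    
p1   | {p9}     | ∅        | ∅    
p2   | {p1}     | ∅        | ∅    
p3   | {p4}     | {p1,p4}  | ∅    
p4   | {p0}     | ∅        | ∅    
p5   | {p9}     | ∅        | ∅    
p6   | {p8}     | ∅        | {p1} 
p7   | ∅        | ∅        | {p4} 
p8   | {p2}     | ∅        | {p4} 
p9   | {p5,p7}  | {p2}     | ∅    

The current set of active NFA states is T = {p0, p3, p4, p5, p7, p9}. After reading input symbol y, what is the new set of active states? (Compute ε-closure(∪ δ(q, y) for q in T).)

{p0, p4, p5, p7, p9}

p7 on y → {p4}.
No y-transition from p0, p3, p4, p5, p9.
Union after reading y: {p4}.
Now take the ε-closure:
From p4 via ε: add p0.
From p0 via ε: add p5.
From p5 via ε: add p9.
From p9 via ε: add p7.
No new states can be added; the closed set is {p0, p4, p5, p7, p9}.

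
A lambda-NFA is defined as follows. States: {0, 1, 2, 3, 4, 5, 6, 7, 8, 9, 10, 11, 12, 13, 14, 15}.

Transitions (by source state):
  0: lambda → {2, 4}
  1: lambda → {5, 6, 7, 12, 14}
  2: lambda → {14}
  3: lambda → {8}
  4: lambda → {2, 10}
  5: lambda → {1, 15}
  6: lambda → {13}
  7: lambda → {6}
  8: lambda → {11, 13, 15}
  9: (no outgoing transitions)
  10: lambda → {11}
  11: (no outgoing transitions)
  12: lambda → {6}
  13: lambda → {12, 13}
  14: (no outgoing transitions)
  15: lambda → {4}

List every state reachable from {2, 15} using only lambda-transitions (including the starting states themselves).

{2, 4, 10, 11, 14, 15}

Start with {2, 15}.
From 2 via lambda: add 14.
From 15 via lambda: add 4.
From 4 via lambda: add 10.
From 10 via lambda: add 11.
No new states can be added; the closed set is {2, 4, 10, 11, 14, 15}.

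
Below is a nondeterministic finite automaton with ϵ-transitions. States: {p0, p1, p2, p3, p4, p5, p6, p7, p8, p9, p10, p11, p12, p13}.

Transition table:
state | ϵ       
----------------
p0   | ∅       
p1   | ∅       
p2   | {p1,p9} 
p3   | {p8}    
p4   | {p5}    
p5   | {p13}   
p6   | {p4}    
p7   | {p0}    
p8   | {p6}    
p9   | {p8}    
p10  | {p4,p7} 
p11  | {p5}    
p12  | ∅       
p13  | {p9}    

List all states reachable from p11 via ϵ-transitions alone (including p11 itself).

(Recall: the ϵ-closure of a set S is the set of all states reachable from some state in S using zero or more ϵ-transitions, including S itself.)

{p4, p5, p6, p8, p9, p11, p13}

Start with {p11}.
From p11 via ϵ: add p5.
From p5 via ϵ: add p13.
From p13 via ϵ: add p9.
From p9 via ϵ: add p8.
From p8 via ϵ: add p6.
From p6 via ϵ: add p4.
No new states can be added; the closed set is {p4, p5, p6, p8, p9, p11, p13}.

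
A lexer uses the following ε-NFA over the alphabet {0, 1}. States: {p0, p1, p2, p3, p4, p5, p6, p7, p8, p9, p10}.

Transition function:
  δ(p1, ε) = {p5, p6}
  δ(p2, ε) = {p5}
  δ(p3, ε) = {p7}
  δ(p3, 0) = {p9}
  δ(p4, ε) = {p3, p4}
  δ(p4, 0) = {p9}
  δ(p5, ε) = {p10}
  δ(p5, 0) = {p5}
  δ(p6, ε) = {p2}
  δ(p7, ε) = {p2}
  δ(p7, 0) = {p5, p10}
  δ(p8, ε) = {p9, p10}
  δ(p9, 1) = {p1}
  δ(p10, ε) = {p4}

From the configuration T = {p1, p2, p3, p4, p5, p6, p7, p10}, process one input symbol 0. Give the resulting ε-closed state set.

p3 on 0 → {p9}.
p4 on 0 → {p9}.
p5 on 0 → {p5}.
p7 on 0 → {p5, p10}.
No 0-transition from p1, p2, p6, p10.
Union after reading 0: {p5, p9, p10}.
Now take the ε-closure:
From p10 via ε: add p4.
From p4 via ε: add p3.
From p3 via ε: add p7.
From p7 via ε: add p2.
No new states can be added; the closed set is {p2, p3, p4, p5, p7, p9, p10}.

{p2, p3, p4, p5, p7, p9, p10}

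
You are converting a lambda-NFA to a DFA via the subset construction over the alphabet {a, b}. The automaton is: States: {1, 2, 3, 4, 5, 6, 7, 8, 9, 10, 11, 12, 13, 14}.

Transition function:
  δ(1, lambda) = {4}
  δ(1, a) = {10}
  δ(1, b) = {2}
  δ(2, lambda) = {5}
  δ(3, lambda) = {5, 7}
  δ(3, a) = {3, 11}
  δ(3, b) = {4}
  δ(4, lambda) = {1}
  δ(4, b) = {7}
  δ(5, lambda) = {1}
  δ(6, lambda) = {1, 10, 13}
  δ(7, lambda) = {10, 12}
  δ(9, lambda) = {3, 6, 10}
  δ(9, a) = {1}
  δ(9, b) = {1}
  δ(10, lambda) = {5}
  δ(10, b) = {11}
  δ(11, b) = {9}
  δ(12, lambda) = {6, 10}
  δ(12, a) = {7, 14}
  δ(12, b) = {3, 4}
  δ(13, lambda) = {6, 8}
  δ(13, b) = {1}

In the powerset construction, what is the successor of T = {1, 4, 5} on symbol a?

{1, 4, 5, 10}

1 on a → {10}.
No a-transition from 4, 5.
Union after reading a: {10}.
Now take the lambda-closure:
From 10 via lambda: add 5.
From 5 via lambda: add 1.
From 1 via lambda: add 4.
No new states can be added; the closed set is {1, 4, 5, 10}.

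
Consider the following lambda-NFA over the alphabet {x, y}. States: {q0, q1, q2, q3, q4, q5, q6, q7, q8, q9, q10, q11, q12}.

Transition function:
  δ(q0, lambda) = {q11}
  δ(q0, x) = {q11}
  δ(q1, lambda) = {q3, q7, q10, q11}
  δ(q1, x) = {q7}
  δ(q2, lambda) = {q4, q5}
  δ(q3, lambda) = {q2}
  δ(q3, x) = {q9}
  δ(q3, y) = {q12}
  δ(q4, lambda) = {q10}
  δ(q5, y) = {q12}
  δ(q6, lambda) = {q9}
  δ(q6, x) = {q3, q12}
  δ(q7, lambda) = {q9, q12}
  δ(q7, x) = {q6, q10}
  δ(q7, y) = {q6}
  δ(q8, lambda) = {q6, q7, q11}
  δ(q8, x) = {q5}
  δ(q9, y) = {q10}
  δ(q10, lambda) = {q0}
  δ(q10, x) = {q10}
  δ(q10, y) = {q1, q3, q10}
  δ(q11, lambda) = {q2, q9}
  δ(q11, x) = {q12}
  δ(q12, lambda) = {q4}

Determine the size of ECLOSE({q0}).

Start with {q0}.
From q0 via lambda: add q11.
From q11 via lambda: add q2, q9.
From q2 via lambda: add q4, q5.
From q4 via lambda: add q10.
lambda-closure = {q0, q2, q4, q5, q9, q10, q11}, which has 7 states.

7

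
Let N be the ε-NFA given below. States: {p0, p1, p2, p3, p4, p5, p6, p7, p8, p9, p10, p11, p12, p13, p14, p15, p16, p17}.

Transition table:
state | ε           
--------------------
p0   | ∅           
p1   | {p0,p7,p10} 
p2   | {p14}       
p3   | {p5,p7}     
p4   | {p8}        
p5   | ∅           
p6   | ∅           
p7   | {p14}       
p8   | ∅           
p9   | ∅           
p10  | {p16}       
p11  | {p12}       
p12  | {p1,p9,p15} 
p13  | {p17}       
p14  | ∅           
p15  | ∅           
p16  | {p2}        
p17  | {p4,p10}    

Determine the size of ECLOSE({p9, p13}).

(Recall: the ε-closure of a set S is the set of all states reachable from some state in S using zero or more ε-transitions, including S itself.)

Start with {p9, p13}.
From p13 via ε: add p17.
From p17 via ε: add p4, p10.
From p4 via ε: add p8.
From p10 via ε: add p16.
From p16 via ε: add p2.
From p2 via ε: add p14.
ε-closure = {p2, p4, p8, p9, p10, p13, p14, p16, p17}, which has 9 states.

9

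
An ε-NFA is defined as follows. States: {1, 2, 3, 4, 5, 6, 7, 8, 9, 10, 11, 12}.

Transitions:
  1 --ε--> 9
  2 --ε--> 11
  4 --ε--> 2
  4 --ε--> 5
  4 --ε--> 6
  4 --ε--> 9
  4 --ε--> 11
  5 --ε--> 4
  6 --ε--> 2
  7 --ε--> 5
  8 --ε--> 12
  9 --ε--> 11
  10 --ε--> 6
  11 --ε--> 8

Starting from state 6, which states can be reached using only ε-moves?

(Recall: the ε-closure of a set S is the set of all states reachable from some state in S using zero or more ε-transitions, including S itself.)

Start with {6}.
From 6 via ε: add 2.
From 2 via ε: add 11.
From 11 via ε: add 8.
From 8 via ε: add 12.
No new states can be added; the closed set is {2, 6, 8, 11, 12}.

{2, 6, 8, 11, 12}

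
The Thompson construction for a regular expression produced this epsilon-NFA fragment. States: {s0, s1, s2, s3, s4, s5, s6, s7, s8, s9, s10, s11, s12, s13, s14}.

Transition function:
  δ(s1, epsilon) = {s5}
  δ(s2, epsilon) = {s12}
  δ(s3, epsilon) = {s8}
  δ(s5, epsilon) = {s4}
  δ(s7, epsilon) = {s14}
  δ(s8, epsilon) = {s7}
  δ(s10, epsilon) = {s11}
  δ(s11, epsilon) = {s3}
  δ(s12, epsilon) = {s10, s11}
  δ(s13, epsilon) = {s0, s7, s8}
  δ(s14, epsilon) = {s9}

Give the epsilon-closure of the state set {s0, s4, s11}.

Start with {s0, s4, s11}.
From s11 via epsilon: add s3.
From s3 via epsilon: add s8.
From s8 via epsilon: add s7.
From s7 via epsilon: add s14.
From s14 via epsilon: add s9.
No new states can be added; the closed set is {s0, s3, s4, s7, s8, s9, s11, s14}.

{s0, s3, s4, s7, s8, s9, s11, s14}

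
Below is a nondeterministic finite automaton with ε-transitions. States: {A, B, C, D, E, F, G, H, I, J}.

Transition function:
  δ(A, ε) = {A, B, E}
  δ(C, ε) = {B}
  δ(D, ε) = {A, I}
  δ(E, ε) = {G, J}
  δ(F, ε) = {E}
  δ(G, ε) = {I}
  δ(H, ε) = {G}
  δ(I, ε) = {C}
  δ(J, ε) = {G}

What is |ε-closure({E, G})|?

6

Start with {E, G}.
From E via ε: add J.
From G via ε: add I.
From I via ε: add C.
From C via ε: add B.
ε-closure = {B, C, E, G, I, J}, which has 6 states.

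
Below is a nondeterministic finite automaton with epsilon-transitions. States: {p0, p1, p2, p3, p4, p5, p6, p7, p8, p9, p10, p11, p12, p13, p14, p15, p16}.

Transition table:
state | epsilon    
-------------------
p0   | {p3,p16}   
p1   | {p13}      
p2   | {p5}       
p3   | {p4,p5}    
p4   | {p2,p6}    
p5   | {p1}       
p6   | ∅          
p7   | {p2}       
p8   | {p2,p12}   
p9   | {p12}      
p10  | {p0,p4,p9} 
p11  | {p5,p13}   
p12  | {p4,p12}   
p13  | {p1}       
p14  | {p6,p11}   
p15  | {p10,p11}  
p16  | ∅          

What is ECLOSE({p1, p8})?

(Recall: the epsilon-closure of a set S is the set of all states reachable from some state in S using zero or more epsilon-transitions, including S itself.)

{p1, p2, p4, p5, p6, p8, p12, p13}

Start with {p1, p8}.
From p1 via epsilon: add p13.
From p8 via epsilon: add p2, p12.
From p2 via epsilon: add p5.
From p12 via epsilon: add p4.
From p4 via epsilon: add p6.
No new states can be added; the closed set is {p1, p2, p4, p5, p6, p8, p12, p13}.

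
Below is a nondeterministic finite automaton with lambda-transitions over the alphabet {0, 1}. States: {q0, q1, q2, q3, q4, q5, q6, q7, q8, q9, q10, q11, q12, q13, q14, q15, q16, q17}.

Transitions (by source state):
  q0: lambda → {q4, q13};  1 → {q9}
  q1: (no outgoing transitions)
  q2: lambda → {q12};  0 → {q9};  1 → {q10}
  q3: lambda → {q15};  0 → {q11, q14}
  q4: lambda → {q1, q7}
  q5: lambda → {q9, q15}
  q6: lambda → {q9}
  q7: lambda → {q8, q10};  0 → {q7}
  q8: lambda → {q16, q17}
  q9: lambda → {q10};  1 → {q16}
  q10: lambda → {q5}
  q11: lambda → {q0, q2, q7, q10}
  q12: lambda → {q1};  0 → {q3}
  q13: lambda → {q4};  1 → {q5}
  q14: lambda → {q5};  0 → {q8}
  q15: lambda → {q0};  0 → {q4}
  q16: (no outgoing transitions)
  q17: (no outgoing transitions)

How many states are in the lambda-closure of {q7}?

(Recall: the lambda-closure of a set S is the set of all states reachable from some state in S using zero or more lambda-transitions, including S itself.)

12

Start with {q7}.
From q7 via lambda: add q8, q10.
From q8 via lambda: add q16, q17.
From q10 via lambda: add q5.
From q5 via lambda: add q9, q15.
From q15 via lambda: add q0.
From q0 via lambda: add q4, q13.
From q4 via lambda: add q1.
lambda-closure = {q0, q1, q4, q5, q7, q8, q9, q10, q13, q15, q16, q17}, which has 12 states.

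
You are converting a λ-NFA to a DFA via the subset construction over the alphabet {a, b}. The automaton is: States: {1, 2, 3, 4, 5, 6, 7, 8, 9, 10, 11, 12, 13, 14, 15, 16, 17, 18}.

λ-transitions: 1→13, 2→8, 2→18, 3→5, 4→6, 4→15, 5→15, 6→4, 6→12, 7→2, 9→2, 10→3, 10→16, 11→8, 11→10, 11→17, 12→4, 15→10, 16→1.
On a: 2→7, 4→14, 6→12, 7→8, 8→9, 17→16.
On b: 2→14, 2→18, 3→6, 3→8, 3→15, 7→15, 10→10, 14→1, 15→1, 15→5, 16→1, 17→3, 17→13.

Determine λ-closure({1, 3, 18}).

{1, 3, 5, 10, 13, 15, 16, 18}

Start with {1, 3, 18}.
From 1 via λ: add 13.
From 3 via λ: add 5.
From 5 via λ: add 15.
From 15 via λ: add 10.
From 10 via λ: add 16.
No new states can be added; the closed set is {1, 3, 5, 10, 13, 15, 16, 18}.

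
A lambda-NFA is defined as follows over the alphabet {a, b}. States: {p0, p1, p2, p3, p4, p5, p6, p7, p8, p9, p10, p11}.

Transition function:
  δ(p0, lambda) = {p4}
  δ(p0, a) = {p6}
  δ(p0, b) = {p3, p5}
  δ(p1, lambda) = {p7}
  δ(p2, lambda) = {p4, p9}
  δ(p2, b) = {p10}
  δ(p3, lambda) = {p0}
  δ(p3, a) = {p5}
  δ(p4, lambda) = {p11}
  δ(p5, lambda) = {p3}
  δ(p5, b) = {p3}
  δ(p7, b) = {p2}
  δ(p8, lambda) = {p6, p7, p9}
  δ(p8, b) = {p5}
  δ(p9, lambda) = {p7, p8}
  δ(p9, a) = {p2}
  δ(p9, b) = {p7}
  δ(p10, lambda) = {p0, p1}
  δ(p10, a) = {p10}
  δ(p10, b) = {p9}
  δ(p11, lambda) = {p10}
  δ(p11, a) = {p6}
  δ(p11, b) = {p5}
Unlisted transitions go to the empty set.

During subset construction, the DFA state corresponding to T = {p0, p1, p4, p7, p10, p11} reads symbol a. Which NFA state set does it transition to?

{p0, p1, p4, p6, p7, p10, p11}

p0 on a → {p6}.
p10 on a → {p10}.
p11 on a → {p6}.
No a-transition from p1, p4, p7.
Union after reading a: {p6, p10}.
Now take the lambda-closure:
From p10 via lambda: add p0, p1.
From p0 via lambda: add p4.
From p1 via lambda: add p7.
From p4 via lambda: add p11.
No new states can be added; the closed set is {p0, p1, p4, p6, p7, p10, p11}.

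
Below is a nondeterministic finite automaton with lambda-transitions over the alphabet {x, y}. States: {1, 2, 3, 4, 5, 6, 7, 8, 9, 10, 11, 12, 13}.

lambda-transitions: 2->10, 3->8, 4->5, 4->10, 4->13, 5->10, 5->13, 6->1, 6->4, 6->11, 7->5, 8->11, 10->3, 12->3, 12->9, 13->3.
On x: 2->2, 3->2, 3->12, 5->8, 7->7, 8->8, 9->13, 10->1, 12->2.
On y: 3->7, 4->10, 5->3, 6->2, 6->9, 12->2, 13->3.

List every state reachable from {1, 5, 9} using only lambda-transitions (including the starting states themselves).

Start with {1, 5, 9}.
From 5 via lambda: add 10, 13.
From 10 via lambda: add 3.
From 3 via lambda: add 8.
From 8 via lambda: add 11.
No new states can be added; the closed set is {1, 3, 5, 8, 9, 10, 11, 13}.

{1, 3, 5, 8, 9, 10, 11, 13}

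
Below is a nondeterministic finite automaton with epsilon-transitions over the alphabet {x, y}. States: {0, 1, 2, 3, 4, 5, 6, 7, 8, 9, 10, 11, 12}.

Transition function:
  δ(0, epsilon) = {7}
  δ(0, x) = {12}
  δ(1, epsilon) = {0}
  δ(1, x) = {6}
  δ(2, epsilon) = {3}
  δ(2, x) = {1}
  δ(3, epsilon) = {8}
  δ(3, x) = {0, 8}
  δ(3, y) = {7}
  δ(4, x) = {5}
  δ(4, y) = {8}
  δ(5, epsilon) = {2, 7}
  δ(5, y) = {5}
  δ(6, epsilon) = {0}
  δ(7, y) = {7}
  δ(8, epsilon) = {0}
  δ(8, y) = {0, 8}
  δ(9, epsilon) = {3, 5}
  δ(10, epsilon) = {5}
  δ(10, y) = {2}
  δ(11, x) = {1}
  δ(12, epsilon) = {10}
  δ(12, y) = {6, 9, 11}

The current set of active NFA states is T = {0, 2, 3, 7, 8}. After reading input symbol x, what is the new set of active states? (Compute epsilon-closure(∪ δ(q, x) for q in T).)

0 on x → {12}.
2 on x → {1}.
3 on x → {0, 8}.
No x-transition from 7, 8.
Union after reading x: {0, 1, 8, 12}.
Now take the epsilon-closure:
From 0 via epsilon: add 7.
From 12 via epsilon: add 10.
From 10 via epsilon: add 5.
From 5 via epsilon: add 2.
From 2 via epsilon: add 3.
No new states can be added; the closed set is {0, 1, 2, 3, 5, 7, 8, 10, 12}.

{0, 1, 2, 3, 5, 7, 8, 10, 12}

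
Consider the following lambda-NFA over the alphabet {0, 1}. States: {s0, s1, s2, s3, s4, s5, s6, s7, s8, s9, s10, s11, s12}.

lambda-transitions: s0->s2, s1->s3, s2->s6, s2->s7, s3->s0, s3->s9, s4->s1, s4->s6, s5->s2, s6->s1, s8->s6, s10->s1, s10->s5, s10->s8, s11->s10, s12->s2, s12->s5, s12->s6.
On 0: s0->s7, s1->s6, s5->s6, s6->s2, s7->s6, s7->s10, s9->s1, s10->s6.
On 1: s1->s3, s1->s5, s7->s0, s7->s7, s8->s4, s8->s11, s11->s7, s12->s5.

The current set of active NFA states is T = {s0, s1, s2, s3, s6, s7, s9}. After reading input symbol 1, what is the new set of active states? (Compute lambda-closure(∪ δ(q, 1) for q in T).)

s1 on 1 → {s3, s5}.
s7 on 1 → {s0, s7}.
No 1-transition from s0, s2, s3, s6, s9.
Union after reading 1: {s0, s3, s5, s7}.
Now take the lambda-closure:
From s0 via lambda: add s2.
From s3 via lambda: add s9.
From s2 via lambda: add s6.
From s6 via lambda: add s1.
No new states can be added; the closed set is {s0, s1, s2, s3, s5, s6, s7, s9}.

{s0, s1, s2, s3, s5, s6, s7, s9}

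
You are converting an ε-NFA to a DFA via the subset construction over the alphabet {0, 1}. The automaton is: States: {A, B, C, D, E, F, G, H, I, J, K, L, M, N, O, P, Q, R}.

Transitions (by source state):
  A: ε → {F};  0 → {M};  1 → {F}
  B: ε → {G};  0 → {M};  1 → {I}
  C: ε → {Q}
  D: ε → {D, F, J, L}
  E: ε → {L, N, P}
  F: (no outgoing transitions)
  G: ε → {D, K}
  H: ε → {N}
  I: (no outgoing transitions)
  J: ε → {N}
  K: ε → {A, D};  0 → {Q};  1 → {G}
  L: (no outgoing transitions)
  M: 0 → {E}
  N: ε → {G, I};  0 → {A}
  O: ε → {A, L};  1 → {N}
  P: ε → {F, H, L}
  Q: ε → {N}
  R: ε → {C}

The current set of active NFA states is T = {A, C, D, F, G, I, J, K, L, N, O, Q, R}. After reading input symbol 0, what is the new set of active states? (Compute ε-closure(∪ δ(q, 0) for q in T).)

A on 0 → {M}.
K on 0 → {Q}.
N on 0 → {A}.
No 0-transition from C, D, F, G, I, J, L, O, Q, R.
Union after reading 0: {A, M, Q}.
Now take the ε-closure:
From A via ε: add F.
From Q via ε: add N.
From N via ε: add G, I.
From G via ε: add D, K.
From D via ε: add J, L.
No new states can be added; the closed set is {A, D, F, G, I, J, K, L, M, N, Q}.

{A, D, F, G, I, J, K, L, M, N, Q}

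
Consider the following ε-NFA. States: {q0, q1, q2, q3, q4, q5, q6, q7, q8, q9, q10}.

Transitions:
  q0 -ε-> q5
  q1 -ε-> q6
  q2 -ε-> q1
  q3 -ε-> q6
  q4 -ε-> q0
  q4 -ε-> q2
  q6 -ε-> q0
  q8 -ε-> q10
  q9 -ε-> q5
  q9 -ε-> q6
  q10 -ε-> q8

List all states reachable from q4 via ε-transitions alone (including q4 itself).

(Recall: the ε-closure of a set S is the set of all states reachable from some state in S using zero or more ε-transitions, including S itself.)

{q0, q1, q2, q4, q5, q6}

Start with {q4}.
From q4 via ε: add q0, q2.
From q0 via ε: add q5.
From q2 via ε: add q1.
From q1 via ε: add q6.
No new states can be added; the closed set is {q0, q1, q2, q4, q5, q6}.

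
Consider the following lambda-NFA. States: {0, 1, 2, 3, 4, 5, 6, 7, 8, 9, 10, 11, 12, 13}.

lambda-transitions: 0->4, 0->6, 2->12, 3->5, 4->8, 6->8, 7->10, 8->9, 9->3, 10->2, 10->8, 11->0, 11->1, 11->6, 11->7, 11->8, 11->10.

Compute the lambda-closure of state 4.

Start with {4}.
From 4 via lambda: add 8.
From 8 via lambda: add 9.
From 9 via lambda: add 3.
From 3 via lambda: add 5.
No new states can be added; the closed set is {3, 4, 5, 8, 9}.

{3, 4, 5, 8, 9}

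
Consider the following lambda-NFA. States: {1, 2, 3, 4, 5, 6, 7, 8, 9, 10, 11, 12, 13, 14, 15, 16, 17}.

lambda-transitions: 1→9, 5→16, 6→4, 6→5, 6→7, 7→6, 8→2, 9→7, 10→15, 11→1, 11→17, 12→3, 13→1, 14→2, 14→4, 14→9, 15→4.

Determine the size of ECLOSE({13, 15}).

Start with {13, 15}.
From 13 via lambda: add 1.
From 15 via lambda: add 4.
From 1 via lambda: add 9.
From 9 via lambda: add 7.
From 7 via lambda: add 6.
From 6 via lambda: add 5.
From 5 via lambda: add 16.
lambda-closure = {1, 4, 5, 6, 7, 9, 13, 15, 16}, which has 9 states.

9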